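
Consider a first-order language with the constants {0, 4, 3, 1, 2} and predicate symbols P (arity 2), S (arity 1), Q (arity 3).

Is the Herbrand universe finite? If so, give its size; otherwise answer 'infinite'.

5

There are no function symbols, so every ground term is one of the 5 constants.
The Herbrand universe is {0, 4, 3, 1, 2}, which is finite with 5 elements.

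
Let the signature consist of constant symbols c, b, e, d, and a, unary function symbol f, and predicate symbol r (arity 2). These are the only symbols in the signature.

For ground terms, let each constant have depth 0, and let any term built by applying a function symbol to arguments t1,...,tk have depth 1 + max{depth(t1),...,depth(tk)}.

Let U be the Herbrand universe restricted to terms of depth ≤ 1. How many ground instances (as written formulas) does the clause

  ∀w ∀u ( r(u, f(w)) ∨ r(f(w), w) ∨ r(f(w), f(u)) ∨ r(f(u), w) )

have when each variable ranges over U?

Ground terms of depth ≤ 1:
  Count level by level. With function symbols f/1, the terms of depth ≤ k are the 5 constants together with each function applied to depth-≤(k−1) tuples, so N_k = 5 + N_{k-1}.
  N_0 = 5
  N_1 = 5 + 5 = 10
  Explicitly: c, b, e, d, a, f(c), f(b), f(e), f(d), f(a).
So there are 10 ground terms available for substitution.
The clause has 2 distinct variables (w, u), each appearing in the body. In the free term algebra distinct substitutions yield syntactically distinct ground instances.
Number of ground instances = 10^2 = 100.

100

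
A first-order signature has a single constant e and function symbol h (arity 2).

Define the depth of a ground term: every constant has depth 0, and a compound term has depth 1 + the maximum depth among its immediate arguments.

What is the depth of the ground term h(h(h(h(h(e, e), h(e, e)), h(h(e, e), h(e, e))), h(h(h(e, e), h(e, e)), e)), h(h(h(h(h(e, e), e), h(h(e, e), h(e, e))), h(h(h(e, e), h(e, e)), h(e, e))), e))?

6

depth(h(e, e)) = 1 + max(0, 0) = 1
depth(h(h(e, e), h(e, e))) = 1 + max(1, 1) = 2
depth(h(h(h(e, e), h(e, e)), h(h(e, e), h(e, e)))) = 1 + max(2, 2) = 3
depth(h(h(h(e, e), h(e, e)), e)) = 1 + max(2, 0) = 3
depth(h(h(h(h(e, e), h(e, e)), h(h(e, e), h(e, e))), h(h(h(e, e), h(e, e)), e))) = 1 + max(3, 3) = 4
depth(h(h(e, e), e)) = 1 + max(1, 0) = 2
depth(h(h(h(e, e), e), h(h(e, e), h(e, e)))) = 1 + max(2, 2) = 3
depth(h(h(h(e, e), h(e, e)), h(e, e))) = 1 + max(2, 1) = 3
depth(h(h(h(h(e, e), e), h(h(e, e), h(e, e))), h(h(h(e, e), h(e, e)), h(e, e)))) = 1 + max(3, 3) = 4
depth(h(h(h(h(h(e, e), e), h(h(e, e), h(e, e))), h(h(h(e, e), h(e, e)), h(e, e))), e)) = 1 + max(4, 0) = 5
depth(h(h(h(h(h(e, e), h(e, e)), h(h(e, e), h(e, e))), h(h(h(e, e), h(e, e)), e)), h(h(h(h(h(e, e), e), h(h(e, e), h(e, e))), h(h(h(e, e), h(e, e)), h(e, e))), e))) = 1 + max(4, 5) = 6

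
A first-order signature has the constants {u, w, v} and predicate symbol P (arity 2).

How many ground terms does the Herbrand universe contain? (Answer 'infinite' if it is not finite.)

There are no function symbols, so every ground term is one of the 3 constants.
The Herbrand universe is {u, w, v}, which is finite with 3 elements.

3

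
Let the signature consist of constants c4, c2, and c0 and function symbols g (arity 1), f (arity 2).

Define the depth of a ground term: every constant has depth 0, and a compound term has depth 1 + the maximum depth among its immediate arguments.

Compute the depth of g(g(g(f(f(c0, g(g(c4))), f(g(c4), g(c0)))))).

7

depth(g(c4)) = 1 + depth(c4) = 1 + 0 = 1
depth(g(g(c4))) = 1 + depth(g(c4)) = 1 + 1 = 2
depth(f(c0, g(g(c4)))) = 1 + max(0, 2) = 3
depth(g(c0)) = 1 + depth(c0) = 1 + 0 = 1
depth(f(g(c4), g(c0))) = 1 + max(1, 1) = 2
depth(f(f(c0, g(g(c4))), f(g(c4), g(c0)))) = 1 + max(3, 2) = 4
depth(g(f(f(c0, g(g(c4))), f(g(c4), g(c0))))) = 1 + depth(f(f(c0, g(g(c4))), f(g(c4), g(c0)))) = 1 + 4 = 5
depth(g(g(f(f(c0, g(g(c4))), f(g(c4), g(c0)))))) = 1 + depth(g(f(f(c0, g(g(c4))), f(g(c4), g(c0))))) = 1 + 5 = 6
depth(g(g(g(f(f(c0, g(g(c4))), f(g(c4), g(c0))))))) = 1 + depth(g(g(f(f(c0, g(g(c4))), f(g(c4), g(c0)))))) = 1 + 6 = 7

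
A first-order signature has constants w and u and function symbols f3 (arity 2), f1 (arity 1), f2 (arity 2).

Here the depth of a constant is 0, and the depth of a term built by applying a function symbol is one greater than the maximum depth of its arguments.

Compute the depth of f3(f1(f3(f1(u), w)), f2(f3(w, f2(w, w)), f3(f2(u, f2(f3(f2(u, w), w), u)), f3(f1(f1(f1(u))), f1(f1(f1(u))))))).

depth(f1(u)) = 1 + depth(u) = 1 + 0 = 1
depth(f3(f1(u), w)) = 1 + max(1, 0) = 2
depth(f1(f3(f1(u), w))) = 1 + depth(f3(f1(u), w)) = 1 + 2 = 3
depth(f2(w, w)) = 1 + max(0, 0) = 1
depth(f3(w, f2(w, w))) = 1 + max(0, 1) = 2
depth(f2(u, w)) = 1 + max(0, 0) = 1
depth(f3(f2(u, w), w)) = 1 + max(1, 0) = 2
depth(f2(f3(f2(u, w), w), u)) = 1 + max(2, 0) = 3
depth(f2(u, f2(f3(f2(u, w), w), u))) = 1 + max(0, 3) = 4
depth(f1(f1(u))) = 1 + depth(f1(u)) = 1 + 1 = 2
depth(f1(f1(f1(u)))) = 1 + depth(f1(f1(u))) = 1 + 2 = 3
depth(f3(f1(f1(f1(u))), f1(f1(f1(u))))) = 1 + max(3, 3) = 4
depth(f3(f2(u, f2(f3(f2(u, w), w), u)), f3(f1(f1(f1(u))), f1(f1(f1(u)))))) = 1 + max(4, 4) = 5
depth(f2(f3(w, f2(w, w)), f3(f2(u, f2(f3(f2(u, w), w), u)), f3(f1(f1(f1(u))), f1(f1(f1(u))))))) = 1 + max(2, 5) = 6
depth(f3(f1(f3(f1(u), w)), f2(f3(w, f2(w, w)), f3(f2(u, f2(f3(f2(u, w), w), u)), f3(f1(f1(f1(u))), f1(f1(f1(u)))))))) = 1 + max(3, 6) = 7

7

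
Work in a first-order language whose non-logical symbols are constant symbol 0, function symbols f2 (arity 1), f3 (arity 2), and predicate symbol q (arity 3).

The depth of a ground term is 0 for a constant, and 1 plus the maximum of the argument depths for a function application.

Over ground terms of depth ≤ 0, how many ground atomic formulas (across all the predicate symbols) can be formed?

First count ground terms of depth ≤ 0.
Count level by level. With function symbols f2/1, f3/2, the terms of depth ≤ k are the 1 constant together with each function applied to depth-≤(k−1) tuples, so N_k = 1 + N_{k-1} + N_{k-1}^2.
N_0 = 1
So |H| = 1.
A ground atom is a predicate applied to a tuple of terms from H, so the count is the sum over predicates of |H|^arity:
  q: 1^3 = 1
Total ground atoms: 1.

1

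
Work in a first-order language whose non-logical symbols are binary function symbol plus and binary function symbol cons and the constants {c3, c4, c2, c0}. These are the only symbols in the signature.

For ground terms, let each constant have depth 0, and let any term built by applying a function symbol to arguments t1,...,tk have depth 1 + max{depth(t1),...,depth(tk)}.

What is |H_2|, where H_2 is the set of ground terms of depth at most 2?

Write N_k for the number of ground terms of depth ≤ k. A term of depth ≤ k is either a constant or a function symbol applied to arguments of depth ≤ k−1, so N_k = 4 + N_{k-1}^2 + N_{k-1}^2.
N_0 = 4
N_1 = 4 + 4^2 + 4^2 = 36
N_2 = 4 + 36^2 + 36^2 = 2596

2596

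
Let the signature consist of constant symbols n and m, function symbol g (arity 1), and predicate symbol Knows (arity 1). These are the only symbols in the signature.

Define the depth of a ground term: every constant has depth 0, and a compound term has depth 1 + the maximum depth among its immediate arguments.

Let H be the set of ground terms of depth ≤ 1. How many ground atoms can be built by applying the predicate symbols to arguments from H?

First count ground terms of depth ≤ 1.
Let N_k count ground terms of depth at most k. Each non-constant term of depth ≤ k is some function symbol applied to depth-≤(k−1) arguments, giving N_k = 2 + N_{k-1}.
N_0 = 2
N_1 = 2 + 2 = 4
So |H| = 4.
A ground atom is a predicate applied to a tuple of terms from H, so the count is the sum over predicates of |H|^arity:
  Knows: 4
Total ground atoms: 4.

4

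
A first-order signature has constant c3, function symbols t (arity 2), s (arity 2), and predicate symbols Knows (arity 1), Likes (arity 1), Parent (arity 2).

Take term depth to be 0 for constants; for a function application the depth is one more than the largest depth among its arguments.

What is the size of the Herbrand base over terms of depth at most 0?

3

First count ground terms of depth ≤ 0.
Write N_k for the number of ground terms of depth ≤ k. A term of depth ≤ k is either a constant or a function symbol applied to arguments of depth ≤ k−1, so N_k = 1 + N_{k-1}^2 + N_{k-1}^2.
N_0 = 1
So |H| = 1.
A ground atom is a predicate applied to a tuple of terms from H, so the count is the sum over predicates of |H|^arity:
  Knows: 1;  Likes: 1;  Parent: 1^2 = 1
Total ground atoms: 1 + 1 + 1 = 3.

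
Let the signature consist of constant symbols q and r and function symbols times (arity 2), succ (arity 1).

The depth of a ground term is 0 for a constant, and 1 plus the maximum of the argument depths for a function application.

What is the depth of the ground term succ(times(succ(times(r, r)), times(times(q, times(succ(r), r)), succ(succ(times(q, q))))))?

depth(times(r, r)) = 1 + max(0, 0) = 1
depth(succ(times(r, r))) = 1 + depth(times(r, r)) = 1 + 1 = 2
depth(succ(r)) = 1 + depth(r) = 1 + 0 = 1
depth(times(succ(r), r)) = 1 + max(1, 0) = 2
depth(times(q, times(succ(r), r))) = 1 + max(0, 2) = 3
depth(times(q, q)) = 1 + max(0, 0) = 1
depth(succ(times(q, q))) = 1 + depth(times(q, q)) = 1 + 1 = 2
depth(succ(succ(times(q, q)))) = 1 + depth(succ(times(q, q))) = 1 + 2 = 3
depth(times(times(q, times(succ(r), r)), succ(succ(times(q, q))))) = 1 + max(3, 3) = 4
depth(times(succ(times(r, r)), times(times(q, times(succ(r), r)), succ(succ(times(q, q)))))) = 1 + max(2, 4) = 5
depth(succ(times(succ(times(r, r)), times(times(q, times(succ(r), r)), succ(succ(times(q, q))))))) = 1 + depth(times(succ(times(r, r)), times(times(q, times(succ(r), r)), succ(succ(times(q, q)))))) = 1 + 5 = 6

6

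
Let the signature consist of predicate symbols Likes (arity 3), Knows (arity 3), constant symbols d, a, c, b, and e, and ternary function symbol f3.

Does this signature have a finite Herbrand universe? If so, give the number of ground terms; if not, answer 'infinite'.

infinite

The signature has at least one function symbol (f3, arity 3) and at least one constant (d).
Iterating f3 gives infinitely many distinct ground terms: d, f3(d, d, d), f3(f3(d, d, d), f3(d, d, d), f3(d, d, d)), ...
So the Herbrand universe is infinite.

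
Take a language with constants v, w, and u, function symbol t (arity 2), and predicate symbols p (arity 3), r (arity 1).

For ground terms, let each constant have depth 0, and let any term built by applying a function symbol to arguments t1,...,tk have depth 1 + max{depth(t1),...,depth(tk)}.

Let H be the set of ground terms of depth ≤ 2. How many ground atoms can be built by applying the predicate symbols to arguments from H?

First count ground terms of depth ≤ 2.
Let N_k = |{terms of depth ≤ k}|. Then N_0 = 3 and N_k = 3 + N_{k-1}^2 for k ≥ 1 (one summand per function symbol, arity giving the exponent).
N_0 = 3
N_1 = 3 + 3^2 = 12
N_2 = 3 + 12^2 = 147
So |H| = 147.
A ground atom is a predicate applied to a tuple of terms from H, so the count is the sum over predicates of |H|^arity:
  p: 147^3 = 3176523;  r: 147
Total ground atoms: 3176523 + 147 = 3176670.

3176670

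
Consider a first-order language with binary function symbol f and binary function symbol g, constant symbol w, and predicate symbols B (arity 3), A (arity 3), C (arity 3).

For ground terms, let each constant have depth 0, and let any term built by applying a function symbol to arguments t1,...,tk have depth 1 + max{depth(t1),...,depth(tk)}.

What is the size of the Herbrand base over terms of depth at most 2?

First count ground terms of depth ≤ 2.
Write N_k for the number of ground terms of depth ≤ k. A term of depth ≤ k is either a constant or a function symbol applied to arguments of depth ≤ k−1, so N_k = 1 + N_{k-1}^2 + N_{k-1}^2.
N_0 = 1
N_1 = 1 + 1^2 + 1^2 = 3
N_2 = 1 + 3^2 + 3^2 = 19
So |H| = 19.
A ground atom is a predicate applied to a tuple of terms from H, so the count is the sum over predicates of |H|^arity:
  B: 19^3 = 6859;  A: 19^3 = 6859;  C: 19^3 = 6859
Total ground atoms: 6859 + 6859 + 6859 = 20577.

20577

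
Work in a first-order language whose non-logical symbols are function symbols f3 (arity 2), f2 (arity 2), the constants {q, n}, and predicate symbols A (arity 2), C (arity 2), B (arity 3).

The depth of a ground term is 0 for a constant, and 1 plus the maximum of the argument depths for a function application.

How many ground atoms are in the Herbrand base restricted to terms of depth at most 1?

1200

First count ground terms of depth ≤ 1.
Write N_k for the number of ground terms of depth ≤ k. A term of depth ≤ k is either a constant or a function symbol applied to arguments of depth ≤ k−1, so N_k = 2 + N_{k-1}^2 + N_{k-1}^2.
N_0 = 2
N_1 = 2 + 2^2 + 2^2 = 10
Explicitly: q, n, f3(q, q), f3(q, n), f3(n, q), f3(n, n), f2(q, q), f2(q, n), f2(n, q), f2(n, n).
So |H| = 10.
Ground atoms are formed by filling each argument slot of a predicate with a term from H, so an r-ary predicate gives |H|^r atoms:
  A: 10^2 = 100;  C: 10^2 = 100;  B: 10^3 = 1000
Total ground atoms: 100 + 100 + 1000 = 1200.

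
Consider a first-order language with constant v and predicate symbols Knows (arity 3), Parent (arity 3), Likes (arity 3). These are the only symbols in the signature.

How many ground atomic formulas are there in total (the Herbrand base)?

3

With no function symbols, the Herbrand universe is just the 1 constant.
Ground atoms per predicate: Knows: 1^3 = 1, Parent: 1^3 = 1, Likes: 1^3 = 1.
Herbrand base size = 1 + 1 + 1 = 3.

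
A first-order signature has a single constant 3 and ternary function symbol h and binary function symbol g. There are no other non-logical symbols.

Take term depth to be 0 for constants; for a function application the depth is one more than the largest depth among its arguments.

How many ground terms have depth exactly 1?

Let N_k = |{terms of depth ≤ k}|. Then N_0 = 1 and N_k = 1 + N_{k-1}^3 + N_{k-1}^2 for k ≥ 1 (one summand per function symbol, arity giving the exponent).
N_0 = 1
N_1 = 1 + 1^3 + 1^2 = 3
Terms of depth exactly 1: N_1 − N_0 = 3 − 1 = 2.

2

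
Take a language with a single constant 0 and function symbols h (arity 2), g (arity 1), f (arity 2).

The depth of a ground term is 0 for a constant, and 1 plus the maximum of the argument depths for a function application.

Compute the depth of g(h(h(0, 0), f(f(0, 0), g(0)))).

4

depth(h(0, 0)) = 1 + max(0, 0) = 1
depth(f(0, 0)) = 1 + max(0, 0) = 1
depth(g(0)) = 1 + depth(0) = 1 + 0 = 1
depth(f(f(0, 0), g(0))) = 1 + max(1, 1) = 2
depth(h(h(0, 0), f(f(0, 0), g(0)))) = 1 + max(1, 2) = 3
depth(g(h(h(0, 0), f(f(0, 0), g(0))))) = 1 + depth(h(h(0, 0), f(f(0, 0), g(0)))) = 1 + 3 = 4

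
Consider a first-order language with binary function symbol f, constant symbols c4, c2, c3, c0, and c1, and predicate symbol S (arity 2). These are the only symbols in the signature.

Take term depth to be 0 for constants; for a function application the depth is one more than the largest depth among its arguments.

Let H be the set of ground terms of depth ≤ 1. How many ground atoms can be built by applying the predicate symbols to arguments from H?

First count ground terms of depth ≤ 1.
Count level by level. With function symbols f/2, the terms of depth ≤ k are the 5 constants together with each function applied to depth-≤(k−1) tuples, so N_k = 5 + N_{k-1}^2.
N_0 = 5
N_1 = 5 + 5^2 = 30
So |H| = 30.
A ground atom is a predicate applied to a tuple of terms from H, so the count is the sum over predicates of |H|^arity:
  S: 30^2 = 900
Total ground atoms: 900.

900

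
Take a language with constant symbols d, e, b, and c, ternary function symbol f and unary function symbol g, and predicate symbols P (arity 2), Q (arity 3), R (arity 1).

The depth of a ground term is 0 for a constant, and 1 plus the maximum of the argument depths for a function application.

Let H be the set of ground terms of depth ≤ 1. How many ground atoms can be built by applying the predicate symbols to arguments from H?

378504

First count ground terms of depth ≤ 1.
Let N_k = |{terms of depth ≤ k}|. Then N_0 = 4 and N_k = 4 + N_{k-1}^3 + N_{k-1} for k ≥ 1 (one summand per function symbol, arity giving the exponent).
N_0 = 4
N_1 = 4 + 4^3 + 4 = 72
So |H| = 72.
A ground atom is a predicate applied to a tuple of terms from H, so the count is the sum over predicates of |H|^arity:
  P: 72^2 = 5184;  Q: 72^3 = 373248;  R: 72
Total ground atoms: 5184 + 373248 + 72 = 378504.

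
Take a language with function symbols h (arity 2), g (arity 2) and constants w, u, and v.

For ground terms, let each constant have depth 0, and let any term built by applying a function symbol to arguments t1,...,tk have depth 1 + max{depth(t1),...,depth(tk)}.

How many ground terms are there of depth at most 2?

Let N_k = |{terms of depth ≤ k}|. Then N_0 = 3 and N_k = 3 + N_{k-1}^2 + N_{k-1}^2 for k ≥ 1 (one summand per function symbol, arity giving the exponent).
N_0 = 3
N_1 = 3 + 3^2 + 3^2 = 21
N_2 = 3 + 21^2 + 21^2 = 885

885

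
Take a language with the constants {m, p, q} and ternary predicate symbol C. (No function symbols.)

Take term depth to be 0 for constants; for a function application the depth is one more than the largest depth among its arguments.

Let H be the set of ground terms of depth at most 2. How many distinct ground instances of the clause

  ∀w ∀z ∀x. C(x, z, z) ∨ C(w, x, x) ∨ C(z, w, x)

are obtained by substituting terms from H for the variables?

27

Ground terms of depth ≤ 2:
  With no function symbols every ground term is a constant, so there are exactly 3 ground terms at every depth bound.
  N_0 = 3
  N_1 = 3
  N_2 = 3
  Explicitly: m, p, q.
So there are 3 ground terms available for substitution.
The clause has 3 distinct variables (w, z, x), each appearing in the body. In the free term algebra distinct substitutions yield syntactically distinct ground instances.
Number of ground instances = 3^3 = 27.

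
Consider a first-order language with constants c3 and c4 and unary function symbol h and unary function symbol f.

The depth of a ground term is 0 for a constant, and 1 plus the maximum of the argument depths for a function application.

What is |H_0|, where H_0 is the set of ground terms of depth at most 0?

If N_k denotes the number of depth-≤k ground terms, the 2 constants give N_0 = 2, and each function symbol of arity r contributes N_{k-1}^r new terms at level k: N_k = 2 + N_{k-1} + N_{k-1}.
N_0 = 2
Explicitly: c3, c4.

2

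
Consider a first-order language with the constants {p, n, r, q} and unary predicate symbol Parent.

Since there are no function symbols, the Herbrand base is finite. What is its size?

4

With no function symbols, the Herbrand universe is just the 4 constants.
Ground atoms per predicate: Parent: 4.
Herbrand base size = 4 = 4.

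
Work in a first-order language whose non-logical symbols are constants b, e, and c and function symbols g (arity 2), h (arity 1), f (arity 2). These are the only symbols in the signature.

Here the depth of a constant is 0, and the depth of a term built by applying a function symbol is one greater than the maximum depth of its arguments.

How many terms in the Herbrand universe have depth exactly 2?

Count level by level. With function symbols g/2, h/1, f/2, the terms of depth ≤ k are the 3 constants together with each function applied to depth-≤(k−1) tuples, so N_k = 3 + N_{k-1}^2 + N_{k-1} + N_{k-1}^2.
N_0 = 3
N_1 = 3 + 3^2 + 3 + 3^2 = 24
N_2 = 3 + 24^2 + 24 + 24^2 = 1179
Terms of depth exactly 2: N_2 − N_1 = 1179 − 24 = 1155.

1155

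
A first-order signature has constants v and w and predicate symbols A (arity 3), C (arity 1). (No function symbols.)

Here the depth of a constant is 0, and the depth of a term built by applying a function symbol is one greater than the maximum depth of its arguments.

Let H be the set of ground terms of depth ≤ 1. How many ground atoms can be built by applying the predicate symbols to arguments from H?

10

First count ground terms of depth ≤ 1.
With no function symbols every ground term is a constant, so there are exactly 2 ground terms at every depth bound.
N_0 = 2
N_1 = 2
So |H| = 2.
Ground atoms are formed by filling each argument slot of a predicate with a term from H, so an r-ary predicate gives |H|^r atoms:
  A: 2^3 = 8;  C: 2
Total ground atoms: 8 + 2 = 10.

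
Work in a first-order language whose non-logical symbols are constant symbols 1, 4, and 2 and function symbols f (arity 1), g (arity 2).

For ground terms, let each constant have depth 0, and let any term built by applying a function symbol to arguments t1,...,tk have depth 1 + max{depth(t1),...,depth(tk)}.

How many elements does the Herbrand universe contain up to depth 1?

15

If N_k denotes the number of depth-≤k ground terms, the 3 constants give N_0 = 3, and each function symbol of arity r contributes N_{k-1}^r new terms at level k: N_k = 3 + N_{k-1} + N_{k-1}^2.
N_0 = 3
N_1 = 3 + 3 + 3^2 = 15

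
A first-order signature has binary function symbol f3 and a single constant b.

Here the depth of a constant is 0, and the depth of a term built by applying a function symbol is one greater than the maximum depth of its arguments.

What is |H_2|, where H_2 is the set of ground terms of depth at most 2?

5

Count level by level. With function symbols f3/2, the terms of depth ≤ k are the 1 constant together with each function applied to depth-≤(k−1) tuples, so N_k = 1 + N_{k-1}^2.
N_0 = 1
N_1 = 1 + 1^2 = 2
N_2 = 1 + 2^2 = 5
Explicitly: b, f3(b, b), f3(b, f3(b, b)), f3(f3(b, b), b), f3(f3(b, b), f3(b, b)).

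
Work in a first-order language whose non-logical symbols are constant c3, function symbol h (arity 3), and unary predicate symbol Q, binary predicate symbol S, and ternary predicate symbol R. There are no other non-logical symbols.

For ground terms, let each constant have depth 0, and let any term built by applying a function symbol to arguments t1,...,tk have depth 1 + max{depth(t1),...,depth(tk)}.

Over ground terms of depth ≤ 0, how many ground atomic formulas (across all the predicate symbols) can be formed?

3

First count ground terms of depth ≤ 0.
Write N_k for the number of ground terms of depth ≤ k. A term of depth ≤ k is either a constant or a function symbol applied to arguments of depth ≤ k−1, so N_k = 1 + N_{k-1}^3.
N_0 = 1
So |H| = 1.
Each predicate of arity r yields |H|^r ground atoms (one per choice of an r-tuple from H):
  Q: 1;  S: 1^2 = 1;  R: 1^3 = 1
Total ground atoms: 1 + 1 + 1 = 3.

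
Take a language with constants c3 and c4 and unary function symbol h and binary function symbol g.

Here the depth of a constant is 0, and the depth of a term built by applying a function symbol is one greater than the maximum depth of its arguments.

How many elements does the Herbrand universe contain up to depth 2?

Count level by level. With function symbols h/1, g/2, the terms of depth ≤ k are the 2 constants together with each function applied to depth-≤(k−1) tuples, so N_k = 2 + N_{k-1} + N_{k-1}^2.
N_0 = 2
N_1 = 2 + 2 + 2^2 = 8
N_2 = 2 + 8 + 8^2 = 74

74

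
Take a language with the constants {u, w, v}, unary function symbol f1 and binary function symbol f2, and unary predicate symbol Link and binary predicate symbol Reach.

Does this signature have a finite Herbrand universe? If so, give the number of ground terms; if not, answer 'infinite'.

infinite

The signature has at least one function symbol (f1, arity 1) and at least one constant (u).
Iterating f1 gives infinitely many distinct ground terms: u, f1(u), f1(f1(u)), ...
So the Herbrand universe is infinite.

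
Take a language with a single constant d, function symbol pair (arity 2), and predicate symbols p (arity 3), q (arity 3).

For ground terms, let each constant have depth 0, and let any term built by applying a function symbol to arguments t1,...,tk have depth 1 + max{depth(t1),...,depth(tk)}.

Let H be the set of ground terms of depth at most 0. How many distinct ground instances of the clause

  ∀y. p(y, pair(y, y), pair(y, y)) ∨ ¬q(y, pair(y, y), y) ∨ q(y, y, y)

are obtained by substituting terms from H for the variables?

Ground terms of depth ≤ 0:
  Let N_k = |{terms of depth ≤ k}|. Then N_0 = 1 and N_k = 1 + N_{k-1}^2 for k ≥ 1 (one summand per function symbol, arity giving the exponent).
  N_0 = 1
  Explicitly: d.
So there is exactly 1 ground term available for substitution.
There is 1 variable to instantiate (y),  occurring in at least one literal, so different choices give different ground instances.
Number of ground instances = 1.

1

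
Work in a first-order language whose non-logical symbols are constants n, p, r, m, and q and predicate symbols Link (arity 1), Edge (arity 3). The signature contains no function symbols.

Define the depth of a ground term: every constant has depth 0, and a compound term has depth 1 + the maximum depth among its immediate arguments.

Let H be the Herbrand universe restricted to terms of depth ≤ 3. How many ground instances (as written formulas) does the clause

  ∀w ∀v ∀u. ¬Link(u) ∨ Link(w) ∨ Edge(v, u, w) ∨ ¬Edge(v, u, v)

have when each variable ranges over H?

Ground terms of depth ≤ 3:
  With no function symbols every ground term is a constant, so there are exactly 5 ground terms at every depth bound.
  N_0 = 5
  N_1 = 5
  N_2 = 5
  N_3 = 5
  Explicitly: n, p, r, m, q.
So there are 5 ground terms available for substitution.
Each of w, v, u ranges independently over the available ground terms, and distinct assignments produce distinct instances.
Number of ground instances = 5^3 = 125.

125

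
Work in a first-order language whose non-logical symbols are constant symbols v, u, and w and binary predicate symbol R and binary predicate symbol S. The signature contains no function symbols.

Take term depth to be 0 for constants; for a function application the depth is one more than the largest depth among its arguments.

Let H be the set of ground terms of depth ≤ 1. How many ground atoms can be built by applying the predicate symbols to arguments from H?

18

First count ground terms of depth ≤ 1.
With no function symbols every ground term is a constant, so there are exactly 3 ground terms at every depth bound.
N_0 = 3
N_1 = 3
Explicitly: v, u, w.
So |H| = 3.
Each predicate of arity r yields |H|^r ground atoms (one per choice of an r-tuple from H):
  R: 3^2 = 9;  S: 3^2 = 9
Total ground atoms: 9 + 9 = 18.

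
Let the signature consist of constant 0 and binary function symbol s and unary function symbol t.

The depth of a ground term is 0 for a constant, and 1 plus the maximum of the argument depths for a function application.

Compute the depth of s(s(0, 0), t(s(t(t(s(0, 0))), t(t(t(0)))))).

6

depth(s(0, 0)) = 1 + max(0, 0) = 1
depth(t(s(0, 0))) = 1 + depth(s(0, 0)) = 1 + 1 = 2
depth(t(t(s(0, 0)))) = 1 + depth(t(s(0, 0))) = 1 + 2 = 3
depth(t(0)) = 1 + depth(0) = 1 + 0 = 1
depth(t(t(0))) = 1 + depth(t(0)) = 1 + 1 = 2
depth(t(t(t(0)))) = 1 + depth(t(t(0))) = 1 + 2 = 3
depth(s(t(t(s(0, 0))), t(t(t(0))))) = 1 + max(3, 3) = 4
depth(t(s(t(t(s(0, 0))), t(t(t(0)))))) = 1 + depth(s(t(t(s(0, 0))), t(t(t(0))))) = 1 + 4 = 5
depth(s(s(0, 0), t(s(t(t(s(0, 0))), t(t(t(0))))))) = 1 + max(1, 5) = 6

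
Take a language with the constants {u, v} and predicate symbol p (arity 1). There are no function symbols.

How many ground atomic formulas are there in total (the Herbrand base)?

2

With no function symbols, the Herbrand universe is just the 2 constants.
Ground atoms per predicate: p: 2.
Herbrand base size = 2 = 2.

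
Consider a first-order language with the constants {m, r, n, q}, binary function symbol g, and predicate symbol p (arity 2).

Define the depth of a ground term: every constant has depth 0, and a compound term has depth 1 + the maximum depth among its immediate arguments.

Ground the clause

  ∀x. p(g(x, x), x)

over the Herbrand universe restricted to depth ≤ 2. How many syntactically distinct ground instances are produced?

404

Ground terms of depth ≤ 2:
  Let N_k = |{terms of depth ≤ k}|. Then N_0 = 4 and N_k = 4 + N_{k-1}^2 for k ≥ 1 (one summand per function symbol, arity giving the exponent).
  N_0 = 4
  N_1 = 4 + 4^2 = 20
  N_2 = 4 + 20^2 = 404
So there are 404 ground terms available for substitution.
There is 1 variable to instantiate (x),  occurring in at least one literal, so different choices give different ground instances.
Number of ground instances = 404.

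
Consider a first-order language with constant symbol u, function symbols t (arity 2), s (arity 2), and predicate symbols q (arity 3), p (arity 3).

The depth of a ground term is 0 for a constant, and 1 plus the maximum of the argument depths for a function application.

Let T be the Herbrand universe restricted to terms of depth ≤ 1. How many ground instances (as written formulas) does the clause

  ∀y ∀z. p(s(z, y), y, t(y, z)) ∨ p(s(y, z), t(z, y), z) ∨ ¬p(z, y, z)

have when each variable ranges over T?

Ground terms of depth ≤ 1:
  Write N_k for the number of ground terms of depth ≤ k. A term of depth ≤ k is either a constant or a function symbol applied to arguments of depth ≤ k−1, so N_k = 1 + N_{k-1}^2 + N_{k-1}^2.
  N_0 = 1
  N_1 = 1 + 1^2 + 1^2 = 3
So there are 3 ground terms available for substitution.
Each of y, z ranges independently over the available ground terms, and distinct assignments produce distinct instances.
Number of ground instances = 3^2 = 9.

9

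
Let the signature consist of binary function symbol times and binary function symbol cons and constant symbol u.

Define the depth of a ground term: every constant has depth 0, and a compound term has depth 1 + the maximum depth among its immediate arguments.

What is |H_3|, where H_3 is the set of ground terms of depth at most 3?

Let N_k = |{terms of depth ≤ k}|. Then N_0 = 1 and N_k = 1 + N_{k-1}^2 + N_{k-1}^2 for k ≥ 1 (one summand per function symbol, arity giving the exponent).
N_0 = 1
N_1 = 1 + 1^2 + 1^2 = 3
N_2 = 1 + 3^2 + 3^2 = 19
N_3 = 1 + 19^2 + 19^2 = 723

723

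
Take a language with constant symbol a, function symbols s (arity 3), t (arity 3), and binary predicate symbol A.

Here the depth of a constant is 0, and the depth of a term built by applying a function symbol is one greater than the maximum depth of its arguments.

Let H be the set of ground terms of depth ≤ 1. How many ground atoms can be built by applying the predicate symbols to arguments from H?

First count ground terms of depth ≤ 1.
If N_k denotes the number of depth-≤k ground terms, the 1 constant gives N_0 = 1, and each function symbol of arity r contributes N_{k-1}^r new terms at level k: N_k = 1 + N_{k-1}^3 + N_{k-1}^3.
N_0 = 1
N_1 = 1 + 1^3 + 1^3 = 3
So |H| = 3.
Ground atoms are formed by filling each argument slot of a predicate with a term from H, so an r-ary predicate gives |H|^r atoms:
  A: 3^2 = 9
Total ground atoms: 9.

9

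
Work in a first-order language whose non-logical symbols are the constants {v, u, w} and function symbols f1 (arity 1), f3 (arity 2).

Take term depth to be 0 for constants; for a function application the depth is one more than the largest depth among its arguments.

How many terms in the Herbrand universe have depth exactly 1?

Count level by level. With function symbols f1/1, f3/2, the terms of depth ≤ k are the 3 constants together with each function applied to depth-≤(k−1) tuples, so N_k = 3 + N_{k-1} + N_{k-1}^2.
N_0 = 3
N_1 = 3 + 3 + 3^2 = 15
Terms of depth exactly 1: N_1 − N_0 = 15 − 3 = 12.

12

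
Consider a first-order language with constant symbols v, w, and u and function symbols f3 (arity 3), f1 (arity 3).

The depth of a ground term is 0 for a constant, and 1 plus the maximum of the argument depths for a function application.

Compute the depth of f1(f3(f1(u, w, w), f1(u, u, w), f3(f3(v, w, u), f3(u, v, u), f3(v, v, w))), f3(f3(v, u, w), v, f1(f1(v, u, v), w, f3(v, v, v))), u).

4

depth(f1(u, w, w)) = 1 + max(0, 0, 0) = 1
depth(f1(u, u, w)) = 1 + max(0, 0, 0) = 1
depth(f3(v, w, u)) = 1 + max(0, 0, 0) = 1
depth(f3(u, v, u)) = 1 + max(0, 0, 0) = 1
depth(f3(v, v, w)) = 1 + max(0, 0, 0) = 1
depth(f3(f3(v, w, u), f3(u, v, u), f3(v, v, w))) = 1 + max(1, 1, 1) = 2
depth(f3(f1(u, w, w), f1(u, u, w), f3(f3(v, w, u), f3(u, v, u), f3(v, v, w)))) = 1 + max(1, 1, 2) = 3
depth(f3(v, u, w)) = 1 + max(0, 0, 0) = 1
depth(f1(v, u, v)) = 1 + max(0, 0, 0) = 1
depth(f3(v, v, v)) = 1 + max(0, 0, 0) = 1
depth(f1(f1(v, u, v), w, f3(v, v, v))) = 1 + max(1, 0, 1) = 2
depth(f3(f3(v, u, w), v, f1(f1(v, u, v), w, f3(v, v, v)))) = 1 + max(1, 0, 2) = 3
depth(f1(f3(f1(u, w, w), f1(u, u, w), f3(f3(v, w, u), f3(u, v, u), f3(v, v, w))), f3(f3(v, u, w), v, f1(f1(v, u, v), w, f3(v, v, v))), u)) = 1 + max(3, 3, 0) = 4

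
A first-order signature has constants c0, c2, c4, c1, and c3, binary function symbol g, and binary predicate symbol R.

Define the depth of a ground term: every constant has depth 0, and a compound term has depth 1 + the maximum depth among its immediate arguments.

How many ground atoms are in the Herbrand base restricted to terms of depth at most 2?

819025

First count ground terms of depth ≤ 2.
Write N_k for the number of ground terms of depth ≤ k. A term of depth ≤ k is either a constant or a function symbol applied to arguments of depth ≤ k−1, so N_k = 5 + N_{k-1}^2.
N_0 = 5
N_1 = 5 + 5^2 = 30
N_2 = 5 + 30^2 = 905
So |H| = 905.
For each predicate symbol, the number of ground atoms is |H| raised to its arity; summing:
  R: 905^2 = 819025
Total ground atoms: 819025.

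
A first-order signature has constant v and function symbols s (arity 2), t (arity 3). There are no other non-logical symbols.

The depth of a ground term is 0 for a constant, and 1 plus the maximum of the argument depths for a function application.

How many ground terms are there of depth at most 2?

37

Count level by level. With function symbols s/2, t/3, the terms of depth ≤ k are the 1 constant together with each function applied to depth-≤(k−1) tuples, so N_k = 1 + N_{k-1}^2 + N_{k-1}^3.
N_0 = 1
N_1 = 1 + 1^2 + 1^3 = 3
N_2 = 1 + 3^2 + 3^3 = 37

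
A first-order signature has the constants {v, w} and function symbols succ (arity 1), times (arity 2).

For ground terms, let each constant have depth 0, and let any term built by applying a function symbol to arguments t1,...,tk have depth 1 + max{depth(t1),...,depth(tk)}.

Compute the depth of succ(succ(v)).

depth(succ(v)) = 1 + depth(v) = 1 + 0 = 1
depth(succ(succ(v))) = 1 + depth(succ(v)) = 1 + 1 = 2

2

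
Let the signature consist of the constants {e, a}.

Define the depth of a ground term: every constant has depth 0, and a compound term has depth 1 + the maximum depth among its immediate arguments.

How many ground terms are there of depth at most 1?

2

With no function symbols every ground term is a constant, so there are exactly 2 ground terms at every depth bound.
N_0 = 2
N_1 = 2
Explicitly: e, a.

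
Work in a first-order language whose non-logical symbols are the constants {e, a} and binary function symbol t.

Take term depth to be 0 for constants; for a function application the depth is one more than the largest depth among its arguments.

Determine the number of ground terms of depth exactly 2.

32

If N_k denotes the number of depth-≤k ground terms, the 2 constants give N_0 = 2, and each function symbol of arity r contributes N_{k-1}^r new terms at level k: N_k = 2 + N_{k-1}^2.
N_0 = 2
N_1 = 2 + 2^2 = 6
N_2 = 2 + 6^2 = 38
Terms of depth exactly 2: N_2 − N_1 = 38 − 6 = 32.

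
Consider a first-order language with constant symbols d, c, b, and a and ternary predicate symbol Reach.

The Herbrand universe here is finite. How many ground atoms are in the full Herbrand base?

With no function symbols, the Herbrand universe is just the 4 constants.
Ground atoms per predicate: Reach: 4^3 = 64.
Herbrand base size = 64 = 64.

64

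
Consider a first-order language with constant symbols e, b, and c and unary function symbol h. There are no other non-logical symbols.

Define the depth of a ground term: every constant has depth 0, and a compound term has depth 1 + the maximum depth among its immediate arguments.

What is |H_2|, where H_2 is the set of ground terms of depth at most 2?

9

Count level by level. With function symbols h/1, the terms of depth ≤ k are the 3 constants together with each function applied to depth-≤(k−1) tuples, so N_k = 3 + N_{k-1}.
N_0 = 3
N_1 = 3 + 3 = 6
N_2 = 3 + 6 = 9
Explicitly: e, b, c, h(e), h(b), h(c), h(h(e)), h(h(b)), h(h(c)).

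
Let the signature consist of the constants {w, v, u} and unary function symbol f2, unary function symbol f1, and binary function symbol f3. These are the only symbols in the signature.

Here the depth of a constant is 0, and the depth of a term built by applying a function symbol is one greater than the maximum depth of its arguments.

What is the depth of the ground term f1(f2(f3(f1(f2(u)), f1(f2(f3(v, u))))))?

6

depth(f2(u)) = 1 + depth(u) = 1 + 0 = 1
depth(f1(f2(u))) = 1 + depth(f2(u)) = 1 + 1 = 2
depth(f3(v, u)) = 1 + max(0, 0) = 1
depth(f2(f3(v, u))) = 1 + depth(f3(v, u)) = 1 + 1 = 2
depth(f1(f2(f3(v, u)))) = 1 + depth(f2(f3(v, u))) = 1 + 2 = 3
depth(f3(f1(f2(u)), f1(f2(f3(v, u))))) = 1 + max(2, 3) = 4
depth(f2(f3(f1(f2(u)), f1(f2(f3(v, u)))))) = 1 + depth(f3(f1(f2(u)), f1(f2(f3(v, u))))) = 1 + 4 = 5
depth(f1(f2(f3(f1(f2(u)), f1(f2(f3(v, u))))))) = 1 + depth(f2(f3(f1(f2(u)), f1(f2(f3(v, u)))))) = 1 + 5 = 6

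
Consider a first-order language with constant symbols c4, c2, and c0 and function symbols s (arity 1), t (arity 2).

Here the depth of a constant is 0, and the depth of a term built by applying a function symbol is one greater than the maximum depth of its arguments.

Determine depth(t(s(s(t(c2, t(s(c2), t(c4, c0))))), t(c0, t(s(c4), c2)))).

depth(s(c2)) = 1 + depth(c2) = 1 + 0 = 1
depth(t(c4, c0)) = 1 + max(0, 0) = 1
depth(t(s(c2), t(c4, c0))) = 1 + max(1, 1) = 2
depth(t(c2, t(s(c2), t(c4, c0)))) = 1 + max(0, 2) = 3
depth(s(t(c2, t(s(c2), t(c4, c0))))) = 1 + depth(t(c2, t(s(c2), t(c4, c0)))) = 1 + 3 = 4
depth(s(s(t(c2, t(s(c2), t(c4, c0)))))) = 1 + depth(s(t(c2, t(s(c2), t(c4, c0))))) = 1 + 4 = 5
depth(s(c4)) = 1 + depth(c4) = 1 + 0 = 1
depth(t(s(c4), c2)) = 1 + max(1, 0) = 2
depth(t(c0, t(s(c4), c2))) = 1 + max(0, 2) = 3
depth(t(s(s(t(c2, t(s(c2), t(c4, c0))))), t(c0, t(s(c4), c2)))) = 1 + max(5, 3) = 6

6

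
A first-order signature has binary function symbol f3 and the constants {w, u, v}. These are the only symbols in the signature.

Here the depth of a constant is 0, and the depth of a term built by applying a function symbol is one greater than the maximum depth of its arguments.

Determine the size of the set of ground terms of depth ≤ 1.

Write N_k for the number of ground terms of depth ≤ k. A term of depth ≤ k is either a constant or a function symbol applied to arguments of depth ≤ k−1, so N_k = 3 + N_{k-1}^2.
N_0 = 3
N_1 = 3 + 3^2 = 12

12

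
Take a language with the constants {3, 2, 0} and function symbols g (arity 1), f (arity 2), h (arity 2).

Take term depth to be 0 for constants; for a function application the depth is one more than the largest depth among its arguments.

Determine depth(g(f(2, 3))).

2

depth(f(2, 3)) = 1 + max(0, 0) = 1
depth(g(f(2, 3))) = 1 + depth(f(2, 3)) = 1 + 1 = 2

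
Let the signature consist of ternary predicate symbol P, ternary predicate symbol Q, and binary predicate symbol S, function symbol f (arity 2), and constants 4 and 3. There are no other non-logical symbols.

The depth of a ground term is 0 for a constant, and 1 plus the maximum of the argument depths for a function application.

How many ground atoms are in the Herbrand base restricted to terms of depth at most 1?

First count ground terms of depth ≤ 1.
Let N_k count ground terms of depth at most k. Each non-constant term of depth ≤ k is some function symbol applied to depth-≤(k−1) arguments, giving N_k = 2 + N_{k-1}^2.
N_0 = 2
N_1 = 2 + 2^2 = 6
Explicitly: 4, 3, f(4, 4), f(4, 3), f(3, 4), f(3, 3).
So |H| = 6.
A ground atom is a predicate applied to a tuple of terms from H, so the count is the sum over predicates of |H|^arity:
  P: 6^3 = 216;  Q: 6^3 = 216;  S: 6^2 = 36
Total ground atoms: 216 + 216 + 36 = 468.

468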